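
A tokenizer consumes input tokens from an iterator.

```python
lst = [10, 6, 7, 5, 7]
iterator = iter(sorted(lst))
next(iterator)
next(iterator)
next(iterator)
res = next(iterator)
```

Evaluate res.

Step 1: sorted([10, 6, 7, 5, 7]) = [5, 6, 7, 7, 10].
Step 2: Create iterator and skip 3 elements.
Step 3: next() returns 7.
Therefore res = 7.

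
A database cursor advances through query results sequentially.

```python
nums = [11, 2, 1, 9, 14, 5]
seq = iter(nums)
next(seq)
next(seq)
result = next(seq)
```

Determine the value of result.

Step 1: Create iterator over [11, 2, 1, 9, 14, 5].
Step 2: next() consumes 11.
Step 3: next() consumes 2.
Step 4: next() returns 1.
Therefore result = 1.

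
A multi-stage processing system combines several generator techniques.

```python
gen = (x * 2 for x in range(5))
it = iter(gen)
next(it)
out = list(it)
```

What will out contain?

Step 1: Generator produces [0, 2, 4, 6, 8].
Step 2: next(it) consumes first element (0).
Step 3: list(it) collects remaining: [2, 4, 6, 8].
Therefore out = [2, 4, 6, 8].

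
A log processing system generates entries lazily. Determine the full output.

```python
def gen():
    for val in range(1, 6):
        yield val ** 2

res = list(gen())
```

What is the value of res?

Step 1: For each val in range(1, 6), yield val**2:
  val=1: yield 1**2 = 1
  val=2: yield 2**2 = 4
  val=3: yield 3**2 = 9
  val=4: yield 4**2 = 16
  val=5: yield 5**2 = 25
Therefore res = [1, 4, 9, 16, 25].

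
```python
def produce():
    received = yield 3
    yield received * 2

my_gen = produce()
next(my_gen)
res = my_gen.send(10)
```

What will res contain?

Step 1: next(my_gen) advances to first yield, producing 3.
Step 2: send(10) resumes, received = 10.
Step 3: yield received * 2 = 10 * 2 = 20.
Therefore res = 20.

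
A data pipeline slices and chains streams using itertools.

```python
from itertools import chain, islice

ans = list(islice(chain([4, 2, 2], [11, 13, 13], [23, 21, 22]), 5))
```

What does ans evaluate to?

Step 1: chain([4, 2, 2], [11, 13, 13], [23, 21, 22]) = [4, 2, 2, 11, 13, 13, 23, 21, 22].
Step 2: islice takes first 5 elements: [4, 2, 2, 11, 13].
Therefore ans = [4, 2, 2, 11, 13].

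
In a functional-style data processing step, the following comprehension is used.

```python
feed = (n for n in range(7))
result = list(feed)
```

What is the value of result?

Step 1: Generator expression iterates range(7): [0, 1, 2, 3, 4, 5, 6].
Step 2: list() collects all values.
Therefore result = [0, 1, 2, 3, 4, 5, 6].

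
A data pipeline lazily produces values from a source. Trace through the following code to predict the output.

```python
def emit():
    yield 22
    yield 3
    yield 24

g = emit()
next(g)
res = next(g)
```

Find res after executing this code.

Step 1: emit() creates a generator.
Step 2: next(g) yields 22 (consumed and discarded).
Step 3: next(g) yields 3, assigned to res.
Therefore res = 3.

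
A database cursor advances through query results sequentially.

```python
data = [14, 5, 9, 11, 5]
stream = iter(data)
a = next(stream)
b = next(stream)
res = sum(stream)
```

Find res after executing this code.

Step 1: Create iterator over [14, 5, 9, 11, 5].
Step 2: a = next() = 14, b = next() = 5.
Step 3: sum() of remaining [9, 11, 5] = 25.
Therefore res = 25.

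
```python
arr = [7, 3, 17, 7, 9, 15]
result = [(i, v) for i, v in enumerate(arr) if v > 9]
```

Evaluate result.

Step 1: Filter enumerate([7, 3, 17, 7, 9, 15]) keeping v > 9:
  (0, 7): 7 <= 9, excluded
  (1, 3): 3 <= 9, excluded
  (2, 17): 17 > 9, included
  (3, 7): 7 <= 9, excluded
  (4, 9): 9 <= 9, excluded
  (5, 15): 15 > 9, included
Therefore result = [(2, 17), (5, 15)].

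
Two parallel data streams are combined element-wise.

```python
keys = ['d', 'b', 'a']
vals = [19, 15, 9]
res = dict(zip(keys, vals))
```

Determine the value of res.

Step 1: zip pairs keys with values:
  'd' -> 19
  'b' -> 15
  'a' -> 9
Therefore res = {'d': 19, 'b': 15, 'a': 9}.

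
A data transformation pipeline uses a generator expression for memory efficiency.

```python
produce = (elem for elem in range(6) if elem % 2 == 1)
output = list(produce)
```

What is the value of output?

Step 1: Filter range(6) keeping only odd values:
  elem=0: even, excluded
  elem=1: odd, included
  elem=2: even, excluded
  elem=3: odd, included
  elem=4: even, excluded
  elem=5: odd, included
Therefore output = [1, 3, 5].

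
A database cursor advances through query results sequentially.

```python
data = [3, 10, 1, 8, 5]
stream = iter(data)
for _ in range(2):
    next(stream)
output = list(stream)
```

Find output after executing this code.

Step 1: Create iterator over [3, 10, 1, 8, 5].
Step 2: Advance 2 positions (consuming [3, 10]).
Step 3: list() collects remaining elements: [1, 8, 5].
Therefore output = [1, 8, 5].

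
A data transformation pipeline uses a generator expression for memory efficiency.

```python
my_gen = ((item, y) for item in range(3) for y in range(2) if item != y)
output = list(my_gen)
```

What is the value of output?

Step 1: Nested generator over range(3) x range(2) where item != y:
  (0, 0): excluded (item == y)
  (0, 1): included
  (1, 0): included
  (1, 1): excluded (item == y)
  (2, 0): included
  (2, 1): included
Therefore output = [(0, 1), (1, 0), (2, 0), (2, 1)].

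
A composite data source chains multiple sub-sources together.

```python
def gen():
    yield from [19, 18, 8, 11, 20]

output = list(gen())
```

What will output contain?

Step 1: yield from delegates to the iterable, yielding each element.
Step 2: Collected values: [19, 18, 8, 11, 20].
Therefore output = [19, 18, 8, 11, 20].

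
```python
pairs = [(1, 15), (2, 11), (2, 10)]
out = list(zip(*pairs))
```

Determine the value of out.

Step 1: zip(*pairs) transposes: unzips [(1, 15), (2, 11), (2, 10)] into separate sequences.
Step 2: First elements: (1, 2, 2), second elements: (15, 11, 10).
Therefore out = [(1, 2, 2), (15, 11, 10)].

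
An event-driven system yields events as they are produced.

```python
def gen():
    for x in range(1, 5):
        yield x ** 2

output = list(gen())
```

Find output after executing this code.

Step 1: For each x in range(1, 5), yield x**2:
  x=1: yield 1**2 = 1
  x=2: yield 2**2 = 4
  x=3: yield 3**2 = 9
  x=4: yield 4**2 = 16
Therefore output = [1, 4, 9, 16].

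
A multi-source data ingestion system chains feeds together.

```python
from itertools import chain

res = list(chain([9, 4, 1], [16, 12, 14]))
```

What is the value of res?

Step 1: chain() concatenates iterables: [9, 4, 1] + [16, 12, 14].
Therefore res = [9, 4, 1, 16, 12, 14].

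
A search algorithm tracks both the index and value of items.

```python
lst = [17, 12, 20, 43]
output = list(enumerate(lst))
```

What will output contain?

Step 1: enumerate pairs each element with its index:
  (0, 17)
  (1, 12)
  (2, 20)
  (3, 43)
Therefore output = [(0, 17), (1, 12), (2, 20), (3, 43)].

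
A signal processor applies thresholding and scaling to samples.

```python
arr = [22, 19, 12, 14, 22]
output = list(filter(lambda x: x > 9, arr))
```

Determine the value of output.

Step 1: Filter elements > 9:
  22: kept
  19: kept
  12: kept
  14: kept
  22: kept
Therefore output = [22, 19, 12, 14, 22].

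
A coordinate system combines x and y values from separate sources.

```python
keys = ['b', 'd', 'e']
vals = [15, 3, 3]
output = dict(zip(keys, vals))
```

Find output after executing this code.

Step 1: zip pairs keys with values:
  'b' -> 15
  'd' -> 3
  'e' -> 3
Therefore output = {'b': 15, 'd': 3, 'e': 3}.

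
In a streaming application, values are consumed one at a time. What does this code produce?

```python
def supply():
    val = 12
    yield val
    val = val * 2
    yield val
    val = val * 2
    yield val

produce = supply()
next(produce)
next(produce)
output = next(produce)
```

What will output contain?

Step 1: Trace through generator execution:
  Yield 1: val starts at 12, yield 12
  Yield 2: val = 12 * 2 = 24, yield 24
  Yield 3: val = 24 * 2 = 48, yield 48
Step 2: First next() gets 12, second next() gets the second value, third next() yields 48.
Therefore output = 48.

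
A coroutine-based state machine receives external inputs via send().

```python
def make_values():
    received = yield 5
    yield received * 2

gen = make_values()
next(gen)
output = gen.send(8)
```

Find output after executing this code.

Step 1: next(gen) advances to first yield, producing 5.
Step 2: send(8) resumes, received = 8.
Step 3: yield received * 2 = 8 * 2 = 16.
Therefore output = 16.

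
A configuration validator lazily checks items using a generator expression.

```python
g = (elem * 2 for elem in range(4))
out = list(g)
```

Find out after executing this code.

Step 1: For each elem in range(4), compute elem*2:
  elem=0: 0*2 = 0
  elem=1: 1*2 = 2
  elem=2: 2*2 = 4
  elem=3: 3*2 = 6
Therefore out = [0, 2, 4, 6].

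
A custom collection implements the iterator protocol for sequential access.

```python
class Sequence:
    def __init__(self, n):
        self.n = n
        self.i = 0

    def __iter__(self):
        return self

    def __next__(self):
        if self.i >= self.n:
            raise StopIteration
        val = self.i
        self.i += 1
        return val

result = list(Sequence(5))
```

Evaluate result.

Step 1: Sequence(5) creates an iterator counting 0 to 4.
Step 2: list() consumes all values: [0, 1, 2, 3, 4].
Therefore result = [0, 1, 2, 3, 4].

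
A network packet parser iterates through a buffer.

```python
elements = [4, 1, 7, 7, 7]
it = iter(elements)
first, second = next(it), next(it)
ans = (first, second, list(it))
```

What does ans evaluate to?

Step 1: Create iterator over [4, 1, 7, 7, 7].
Step 2: first = 4, second = 1.
Step 3: Remaining elements: [7, 7, 7].
Therefore ans = (4, 1, [7, 7, 7]).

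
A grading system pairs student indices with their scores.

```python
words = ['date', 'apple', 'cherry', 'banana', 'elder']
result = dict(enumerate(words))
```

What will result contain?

Step 1: enumerate pairs indices with words:
  0 -> 'date'
  1 -> 'apple'
  2 -> 'cherry'
  3 -> 'banana'
  4 -> 'elder'
Therefore result = {0: 'date', 1: 'apple', 2: 'cherry', 3: 'banana', 4: 'elder'}.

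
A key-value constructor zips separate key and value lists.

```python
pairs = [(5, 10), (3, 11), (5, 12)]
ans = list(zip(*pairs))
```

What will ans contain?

Step 1: zip(*pairs) transposes: unzips [(5, 10), (3, 11), (5, 12)] into separate sequences.
Step 2: First elements: (5, 3, 5), second elements: (10, 11, 12).
Therefore ans = [(5, 3, 5), (10, 11, 12)].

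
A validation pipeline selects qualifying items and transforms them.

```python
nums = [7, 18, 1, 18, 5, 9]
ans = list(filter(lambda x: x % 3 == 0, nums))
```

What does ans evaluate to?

Step 1: Filter elements divisible by 3:
  7 % 3 = 1: removed
  18 % 3 = 0: kept
  1 % 3 = 1: removed
  18 % 3 = 0: kept
  5 % 3 = 2: removed
  9 % 3 = 0: kept
Therefore ans = [18, 18, 9].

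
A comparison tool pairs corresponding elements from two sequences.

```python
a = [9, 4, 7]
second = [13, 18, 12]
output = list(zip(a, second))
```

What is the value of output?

Step 1: zip pairs elements at same index:
  Index 0: (9, 13)
  Index 1: (4, 18)
  Index 2: (7, 12)
Therefore output = [(9, 13), (4, 18), (7, 12)].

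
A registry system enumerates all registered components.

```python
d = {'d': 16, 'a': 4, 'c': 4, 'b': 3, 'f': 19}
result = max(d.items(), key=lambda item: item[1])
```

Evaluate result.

Step 1: Find item with maximum value:
  ('d', 16)
  ('a', 4)
  ('c', 4)
  ('b', 3)
  ('f', 19)
Step 2: Maximum value is 19 at key 'f'.
Therefore result = ('f', 19).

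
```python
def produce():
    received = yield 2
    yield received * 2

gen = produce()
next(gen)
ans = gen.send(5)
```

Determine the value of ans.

Step 1: next(gen) advances to first yield, producing 2.
Step 2: send(5) resumes, received = 5.
Step 3: yield received * 2 = 5 * 2 = 10.
Therefore ans = 10.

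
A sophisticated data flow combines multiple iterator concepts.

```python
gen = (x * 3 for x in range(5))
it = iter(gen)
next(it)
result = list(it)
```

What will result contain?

Step 1: Generator produces [0, 3, 6, 9, 12].
Step 2: next(it) consumes first element (0).
Step 3: list(it) collects remaining: [3, 6, 9, 12].
Therefore result = [3, 6, 9, 12].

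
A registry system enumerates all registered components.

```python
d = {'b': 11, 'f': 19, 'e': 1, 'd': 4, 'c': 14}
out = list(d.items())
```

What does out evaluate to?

Step 1: d.items() returns (key, value) pairs in insertion order.
Therefore out = [('b', 11), ('f', 19), ('e', 1), ('d', 4), ('c', 14)].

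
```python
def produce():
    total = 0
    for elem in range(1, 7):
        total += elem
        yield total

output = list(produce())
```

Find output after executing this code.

Step 1: Generator accumulates running sum:
  elem=1: total = 1, yield 1
  elem=2: total = 3, yield 3
  elem=3: total = 6, yield 6
  elem=4: total = 10, yield 10
  elem=5: total = 15, yield 15
  elem=6: total = 21, yield 21
Therefore output = [1, 3, 6, 10, 15, 21].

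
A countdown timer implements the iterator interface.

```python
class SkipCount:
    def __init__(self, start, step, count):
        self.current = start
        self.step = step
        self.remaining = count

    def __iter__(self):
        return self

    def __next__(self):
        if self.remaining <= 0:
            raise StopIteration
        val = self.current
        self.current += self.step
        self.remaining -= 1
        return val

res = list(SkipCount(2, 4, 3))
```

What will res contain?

Step 1: SkipCount starts at 2, increments by 4, for 3 steps:
  Yield 2, then current += 4
  Yield 6, then current += 4
  Yield 10, then current += 4
Therefore res = [2, 6, 10].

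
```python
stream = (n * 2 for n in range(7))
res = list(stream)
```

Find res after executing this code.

Step 1: For each n in range(7), compute n*2:
  n=0: 0*2 = 0
  n=1: 1*2 = 2
  n=2: 2*2 = 4
  n=3: 3*2 = 6
  n=4: 4*2 = 8
  n=5: 5*2 = 10
  n=6: 6*2 = 12
Therefore res = [0, 2, 4, 6, 8, 10, 12].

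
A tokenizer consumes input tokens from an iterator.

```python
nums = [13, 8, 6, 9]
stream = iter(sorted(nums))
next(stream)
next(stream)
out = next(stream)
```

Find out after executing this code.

Step 1: sorted([13, 8, 6, 9]) = [6, 8, 9, 13].
Step 2: Create iterator and skip 2 elements.
Step 3: next() returns 9.
Therefore out = 9.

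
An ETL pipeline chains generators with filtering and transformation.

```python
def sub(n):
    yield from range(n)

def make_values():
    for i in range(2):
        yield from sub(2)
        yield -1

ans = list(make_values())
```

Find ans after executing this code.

Step 1: For each i in range(2):
  i=0: yield from sub(2) -> [0, 1], then yield -1
  i=1: yield from sub(2) -> [0, 1], then yield -1
Therefore ans = [0, 1, -1, 0, 1, -1].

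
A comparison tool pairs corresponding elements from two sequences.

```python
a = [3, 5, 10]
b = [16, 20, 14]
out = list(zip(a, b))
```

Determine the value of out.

Step 1: zip pairs elements at same index:
  Index 0: (3, 16)
  Index 1: (5, 20)
  Index 2: (10, 14)
Therefore out = [(3, 16), (5, 20), (10, 14)].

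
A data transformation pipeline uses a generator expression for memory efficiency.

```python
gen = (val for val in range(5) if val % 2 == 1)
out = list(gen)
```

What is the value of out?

Step 1: Filter range(5) keeping only odd values:
  val=0: even, excluded
  val=1: odd, included
  val=2: even, excluded
  val=3: odd, included
  val=4: even, excluded
Therefore out = [1, 3].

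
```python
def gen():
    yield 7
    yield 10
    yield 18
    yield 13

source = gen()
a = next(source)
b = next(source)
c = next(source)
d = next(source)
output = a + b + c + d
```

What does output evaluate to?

Step 1: Create generator and consume all values:
  a = next(source) = 7
  b = next(source) = 10
  c = next(source) = 18
  d = next(source) = 13
Step 2: output = 7 + 10 + 18 + 13 = 48.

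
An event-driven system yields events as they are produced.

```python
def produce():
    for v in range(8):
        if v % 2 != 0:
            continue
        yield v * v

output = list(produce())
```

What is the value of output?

Step 1: Only yield v**2 when v is divisible by 2:
  v=0: 0 % 2 == 0, yield 0**2 = 0
  v=2: 2 % 2 == 0, yield 2**2 = 4
  v=4: 4 % 2 == 0, yield 4**2 = 16
  v=6: 6 % 2 == 0, yield 6**2 = 36
Therefore output = [0, 4, 16, 36].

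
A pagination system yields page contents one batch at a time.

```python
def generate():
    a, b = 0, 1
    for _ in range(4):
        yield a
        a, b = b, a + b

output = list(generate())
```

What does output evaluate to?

Step 1: Fibonacci-like sequence starting with a=0, b=1:
  Iteration 1: yield a=0, then a,b = 1,1
  Iteration 2: yield a=1, then a,b = 1,2
  Iteration 3: yield a=1, then a,b = 2,3
  Iteration 4: yield a=2, then a,b = 3,5
Therefore output = [0, 1, 1, 2].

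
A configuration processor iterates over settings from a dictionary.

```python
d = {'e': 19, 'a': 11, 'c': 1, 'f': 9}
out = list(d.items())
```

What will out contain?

Step 1: d.items() returns (key, value) pairs in insertion order.
Therefore out = [('e', 19), ('a', 11), ('c', 1), ('f', 9)].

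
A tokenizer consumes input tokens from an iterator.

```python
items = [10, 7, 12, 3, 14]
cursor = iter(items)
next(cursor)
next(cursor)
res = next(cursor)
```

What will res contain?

Step 1: Create iterator over [10, 7, 12, 3, 14].
Step 2: next() consumes 10.
Step 3: next() consumes 7.
Step 4: next() returns 12.
Therefore res = 12.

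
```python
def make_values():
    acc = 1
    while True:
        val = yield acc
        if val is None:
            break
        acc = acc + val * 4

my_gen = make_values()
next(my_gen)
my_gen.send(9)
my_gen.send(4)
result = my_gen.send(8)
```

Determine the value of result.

Step 1: next() -> yield acc=1.
Step 2: send(9) -> val=9, acc = 1 + 9*4 = 37, yield 37.
Step 3: send(4) -> val=4, acc = 37 + 4*4 = 53, yield 53.
Step 4: send(8) -> val=8, acc = 53 + 8*4 = 85, yield 85.
Therefore result = 85.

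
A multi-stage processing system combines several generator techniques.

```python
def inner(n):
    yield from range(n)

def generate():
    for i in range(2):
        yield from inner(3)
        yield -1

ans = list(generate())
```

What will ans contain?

Step 1: For each i in range(2):
  i=0: yield from inner(3) -> [0, 1, 2], then yield -1
  i=1: yield from inner(3) -> [0, 1, 2], then yield -1
Therefore ans = [0, 1, 2, -1, 0, 1, 2, -1].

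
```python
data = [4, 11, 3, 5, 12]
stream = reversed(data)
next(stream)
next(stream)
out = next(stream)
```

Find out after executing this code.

Step 1: reversed([4, 11, 3, 5, 12]) gives iterator: [12, 5, 3, 11, 4].
Step 2: First next() = 12, second next() = 5.
Step 3: Third next() = 3.
Therefore out = 3.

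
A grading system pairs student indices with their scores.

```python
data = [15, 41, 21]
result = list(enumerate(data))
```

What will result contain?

Step 1: enumerate pairs each element with its index:
  (0, 15)
  (1, 41)
  (2, 21)
Therefore result = [(0, 15), (1, 41), (2, 21)].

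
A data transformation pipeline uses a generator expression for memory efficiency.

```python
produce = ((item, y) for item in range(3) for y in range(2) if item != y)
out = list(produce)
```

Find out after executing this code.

Step 1: Nested generator over range(3) x range(2) where item != y:
  (0, 0): excluded (item == y)
  (0, 1): included
  (1, 0): included
  (1, 1): excluded (item == y)
  (2, 0): included
  (2, 1): included
Therefore out = [(0, 1), (1, 0), (2, 0), (2, 1)].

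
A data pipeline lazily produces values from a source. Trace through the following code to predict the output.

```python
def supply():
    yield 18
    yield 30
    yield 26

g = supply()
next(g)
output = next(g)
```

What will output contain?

Step 1: supply() creates a generator.
Step 2: next(g) yields 18 (consumed and discarded).
Step 3: next(g) yields 30, assigned to output.
Therefore output = 30.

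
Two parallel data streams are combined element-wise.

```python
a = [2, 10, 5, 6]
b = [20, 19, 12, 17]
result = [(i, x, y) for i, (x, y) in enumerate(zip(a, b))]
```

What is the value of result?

Step 1: enumerate(zip(a, b)) gives index with paired elements:
  i=0: (2, 20)
  i=1: (10, 19)
  i=2: (5, 12)
  i=3: (6, 17)
Therefore result = [(0, 2, 20), (1, 10, 19), (2, 5, 12), (3, 6, 17)].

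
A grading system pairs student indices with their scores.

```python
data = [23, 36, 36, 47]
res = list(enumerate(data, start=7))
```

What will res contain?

Step 1: enumerate with start=7:
  (7, 23)
  (8, 36)
  (9, 36)
  (10, 47)
Therefore res = [(7, 23), (8, 36), (9, 36), (10, 47)].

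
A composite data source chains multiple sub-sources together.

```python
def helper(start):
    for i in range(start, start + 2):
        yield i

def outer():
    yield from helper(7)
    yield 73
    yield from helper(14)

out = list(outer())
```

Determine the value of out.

Step 1: outer() delegates to helper(7):
  yield 7
  yield 8
Step 2: yield 73
Step 3: Delegates to helper(14):
  yield 14
  yield 15
Therefore out = [7, 8, 73, 14, 15].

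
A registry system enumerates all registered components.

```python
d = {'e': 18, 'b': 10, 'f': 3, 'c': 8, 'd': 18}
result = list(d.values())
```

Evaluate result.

Step 1: d.values() returns the dictionary values in insertion order.
Therefore result = [18, 10, 3, 8, 18].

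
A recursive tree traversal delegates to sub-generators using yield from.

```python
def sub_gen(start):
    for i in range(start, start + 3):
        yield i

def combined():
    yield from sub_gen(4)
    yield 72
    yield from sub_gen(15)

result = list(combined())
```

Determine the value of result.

Step 1: combined() delegates to sub_gen(4):
  yield 4
  yield 5
  yield 6
Step 2: yield 72
Step 3: Delegates to sub_gen(15):
  yield 15
  yield 16
  yield 17
Therefore result = [4, 5, 6, 72, 15, 16, 17].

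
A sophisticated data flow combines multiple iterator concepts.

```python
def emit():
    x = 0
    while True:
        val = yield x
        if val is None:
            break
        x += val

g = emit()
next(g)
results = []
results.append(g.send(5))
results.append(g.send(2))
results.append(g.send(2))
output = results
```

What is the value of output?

Step 1: next(g) -> yield 0.
Step 2: send(5) -> x = 5, yield 5.
Step 3: send(2) -> x = 7, yield 7.
Step 4: send(2) -> x = 9, yield 9.
Therefore output = [5, 7, 9].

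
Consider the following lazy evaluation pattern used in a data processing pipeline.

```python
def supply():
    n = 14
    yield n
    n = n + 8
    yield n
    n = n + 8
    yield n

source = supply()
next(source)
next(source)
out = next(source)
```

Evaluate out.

Step 1: Trace through generator execution:
  Yield 1: n starts at 14, yield 14
  Yield 2: n = 14 + 8 = 22, yield 22
  Yield 3: n = 22 + 8 = 30, yield 30
Step 2: First next() gets 14, second next() gets the second value, third next() yields 30.
Therefore out = 30.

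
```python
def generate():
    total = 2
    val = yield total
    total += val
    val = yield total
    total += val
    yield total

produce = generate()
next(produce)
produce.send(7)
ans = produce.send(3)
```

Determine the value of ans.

Step 1: next() -> yield total=2.
Step 2: send(7) -> val=7, total = 2+7 = 9, yield 9.
Step 3: send(3) -> val=3, total = 9+3 = 12, yield 12.
Therefore ans = 12.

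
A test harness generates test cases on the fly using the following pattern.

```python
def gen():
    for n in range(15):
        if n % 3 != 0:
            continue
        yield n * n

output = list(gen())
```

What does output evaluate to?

Step 1: Only yield n**2 when n is divisible by 3:
  n=0: 0 % 3 == 0, yield 0**2 = 0
  n=3: 3 % 3 == 0, yield 3**2 = 9
  n=6: 6 % 3 == 0, yield 6**2 = 36
  n=9: 9 % 3 == 0, yield 9**2 = 81
  n=12: 12 % 3 == 0, yield 12**2 = 144
Therefore output = [0, 9, 36, 81, 144].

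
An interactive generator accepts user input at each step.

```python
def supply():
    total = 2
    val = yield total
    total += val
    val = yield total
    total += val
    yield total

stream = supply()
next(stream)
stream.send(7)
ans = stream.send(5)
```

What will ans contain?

Step 1: next() -> yield total=2.
Step 2: send(7) -> val=7, total = 2+7 = 9, yield 9.
Step 3: send(5) -> val=5, total = 9+5 = 14, yield 14.
Therefore ans = 14.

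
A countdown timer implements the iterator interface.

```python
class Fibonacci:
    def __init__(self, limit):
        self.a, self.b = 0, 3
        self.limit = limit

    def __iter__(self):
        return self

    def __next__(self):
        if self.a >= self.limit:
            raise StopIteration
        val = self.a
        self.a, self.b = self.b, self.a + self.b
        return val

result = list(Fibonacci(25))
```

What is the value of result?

Step 1: Fibonacci-like sequence (a=0, b=3) until >= 25:
  Yield 0, then a,b = 3,3
  Yield 3, then a,b = 3,6
  Yield 3, then a,b = 6,9
  Yield 6, then a,b = 9,15
  Yield 9, then a,b = 15,24
  Yield 15, then a,b = 24,39
  Yield 24, then a,b = 39,63
Step 2: 39 >= 25, stop.
Therefore result = [0, 3, 3, 6, 9, 15, 24].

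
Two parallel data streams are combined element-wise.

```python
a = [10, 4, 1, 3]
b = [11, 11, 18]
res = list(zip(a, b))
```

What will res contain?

Step 1: zip stops at shortest (len(a)=4, len(b)=3):
  Index 0: (10, 11)
  Index 1: (4, 11)
  Index 2: (1, 18)
Step 2: Last element of a (3) has no pair, dropped.
Therefore res = [(10, 11), (4, 11), (1, 18)].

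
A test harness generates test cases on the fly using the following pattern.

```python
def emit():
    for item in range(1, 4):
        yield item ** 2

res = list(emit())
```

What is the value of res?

Step 1: For each item in range(1, 4), yield item**2:
  item=1: yield 1**2 = 1
  item=2: yield 2**2 = 4
  item=3: yield 3**2 = 9
Therefore res = [1, 4, 9].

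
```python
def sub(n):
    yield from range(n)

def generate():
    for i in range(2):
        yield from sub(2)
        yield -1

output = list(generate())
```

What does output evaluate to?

Step 1: For each i in range(2):
  i=0: yield from sub(2) -> [0, 1], then yield -1
  i=1: yield from sub(2) -> [0, 1], then yield -1
Therefore output = [0, 1, -1, 0, 1, -1].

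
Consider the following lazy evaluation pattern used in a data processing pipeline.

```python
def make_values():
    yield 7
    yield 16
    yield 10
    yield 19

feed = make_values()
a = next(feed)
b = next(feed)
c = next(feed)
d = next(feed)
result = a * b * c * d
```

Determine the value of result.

Step 1: Create generator and consume all values:
  a = next(feed) = 7
  b = next(feed) = 16
  c = next(feed) = 10
  d = next(feed) = 19
Step 2: result = 7 * 16 * 10 * 19 = 21280.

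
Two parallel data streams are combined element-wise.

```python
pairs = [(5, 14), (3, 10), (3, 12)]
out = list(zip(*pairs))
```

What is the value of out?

Step 1: zip(*pairs) transposes: unzips [(5, 14), (3, 10), (3, 12)] into separate sequences.
Step 2: First elements: (5, 3, 3), second elements: (14, 10, 12).
Therefore out = [(5, 3, 3), (14, 10, 12)].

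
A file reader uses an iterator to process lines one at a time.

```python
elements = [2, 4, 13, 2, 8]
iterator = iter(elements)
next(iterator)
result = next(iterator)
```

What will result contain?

Step 1: Create iterator over [2, 4, 13, 2, 8].
Step 2: next() consumes 2.
Step 3: next() returns 4.
Therefore result = 4.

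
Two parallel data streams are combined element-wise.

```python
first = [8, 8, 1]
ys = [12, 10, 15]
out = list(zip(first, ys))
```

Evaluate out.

Step 1: zip pairs elements at same index:
  Index 0: (8, 12)
  Index 1: (8, 10)
  Index 2: (1, 15)
Therefore out = [(8, 12), (8, 10), (1, 15)].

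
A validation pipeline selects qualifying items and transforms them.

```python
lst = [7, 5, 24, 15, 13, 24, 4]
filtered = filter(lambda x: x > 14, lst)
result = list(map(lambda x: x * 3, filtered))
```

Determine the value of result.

Step 1: Filter lst for elements > 14:
  7: removed
  5: removed
  24: kept
  15: kept
  13: removed
  24: kept
  4: removed
Step 2: Map x * 3 on filtered [24, 15, 24]:
  24 -> 72
  15 -> 45
  24 -> 72
Therefore result = [72, 45, 72].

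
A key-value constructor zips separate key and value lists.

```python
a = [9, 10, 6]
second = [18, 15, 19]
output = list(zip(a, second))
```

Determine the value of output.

Step 1: zip pairs elements at same index:
  Index 0: (9, 18)
  Index 1: (10, 15)
  Index 2: (6, 19)
Therefore output = [(9, 18), (10, 15), (6, 19)].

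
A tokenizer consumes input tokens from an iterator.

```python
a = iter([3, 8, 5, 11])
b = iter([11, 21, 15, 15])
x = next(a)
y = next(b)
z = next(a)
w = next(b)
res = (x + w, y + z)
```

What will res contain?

Step 1: a iterates [3, 8, 5, 11], b iterates [11, 21, 15, 15].
Step 2: x = next(a) = 3, y = next(b) = 11.
Step 3: z = next(a) = 8, w = next(b) = 21.
Step 4: res = (3 + 21, 11 + 8) = (24, 19).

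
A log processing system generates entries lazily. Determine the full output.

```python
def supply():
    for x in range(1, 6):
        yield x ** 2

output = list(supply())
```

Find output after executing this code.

Step 1: For each x in range(1, 6), yield x**2:
  x=1: yield 1**2 = 1
  x=2: yield 2**2 = 4
  x=3: yield 3**2 = 9
  x=4: yield 4**2 = 16
  x=5: yield 5**2 = 25
Therefore output = [1, 4, 9, 16, 25].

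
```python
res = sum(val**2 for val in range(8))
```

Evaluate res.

Step 1: Compute val**2 for each val in range(8):
  val=0: 0**2 = 0
  val=1: 1**2 = 1
  val=2: 2**2 = 4
  val=3: 3**2 = 9
  val=4: 4**2 = 16
  val=5: 5**2 = 25
  val=6: 6**2 = 36
  val=7: 7**2 = 49
Step 2: sum = 0 + 1 + 4 + 9 + 16 + 25 + 36 + 49 = 140.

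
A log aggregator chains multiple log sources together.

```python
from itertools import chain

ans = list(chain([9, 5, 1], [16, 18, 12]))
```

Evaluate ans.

Step 1: chain() concatenates iterables: [9, 5, 1] + [16, 18, 12].
Therefore ans = [9, 5, 1, 16, 18, 12].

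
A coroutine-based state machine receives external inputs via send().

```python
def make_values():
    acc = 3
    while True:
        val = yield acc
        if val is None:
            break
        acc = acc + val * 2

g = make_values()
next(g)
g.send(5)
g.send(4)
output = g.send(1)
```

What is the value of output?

Step 1: next() -> yield acc=3.
Step 2: send(5) -> val=5, acc = 3 + 5*2 = 13, yield 13.
Step 3: send(4) -> val=4, acc = 13 + 4*2 = 21, yield 21.
Step 4: send(1) -> val=1, acc = 21 + 1*2 = 23, yield 23.
Therefore output = 23.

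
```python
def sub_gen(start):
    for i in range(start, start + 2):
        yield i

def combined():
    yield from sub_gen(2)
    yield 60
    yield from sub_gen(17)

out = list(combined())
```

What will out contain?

Step 1: combined() delegates to sub_gen(2):
  yield 2
  yield 3
Step 2: yield 60
Step 3: Delegates to sub_gen(17):
  yield 17
  yield 18
Therefore out = [2, 3, 60, 17, 18].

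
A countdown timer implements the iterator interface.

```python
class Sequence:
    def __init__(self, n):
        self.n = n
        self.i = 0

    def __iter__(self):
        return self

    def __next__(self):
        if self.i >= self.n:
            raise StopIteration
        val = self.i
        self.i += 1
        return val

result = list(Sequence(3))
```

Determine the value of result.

Step 1: Sequence(3) creates an iterator counting 0 to 2.
Step 2: list() consumes all values: [0, 1, 2].
Therefore result = [0, 1, 2].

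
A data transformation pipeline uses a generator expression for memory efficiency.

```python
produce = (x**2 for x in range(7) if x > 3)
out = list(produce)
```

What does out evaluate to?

Step 1: For range(7), keep x > 3, then square:
  x=0: 0 <= 3, excluded
  x=1: 1 <= 3, excluded
  x=2: 2 <= 3, excluded
  x=3: 3 <= 3, excluded
  x=4: 4 > 3, yield 4**2 = 16
  x=5: 5 > 3, yield 5**2 = 25
  x=6: 6 > 3, yield 6**2 = 36
Therefore out = [16, 25, 36].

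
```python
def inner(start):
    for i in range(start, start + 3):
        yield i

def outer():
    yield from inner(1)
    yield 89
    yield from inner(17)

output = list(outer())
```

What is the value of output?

Step 1: outer() delegates to inner(1):
  yield 1
  yield 2
  yield 3
Step 2: yield 89
Step 3: Delegates to inner(17):
  yield 17
  yield 18
  yield 19
Therefore output = [1, 2, 3, 89, 17, 18, 19].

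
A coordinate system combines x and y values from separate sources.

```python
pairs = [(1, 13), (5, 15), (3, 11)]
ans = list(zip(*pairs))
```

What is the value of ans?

Step 1: zip(*pairs) transposes: unzips [(1, 13), (5, 15), (3, 11)] into separate sequences.
Step 2: First elements: (1, 5, 3), second elements: (13, 15, 11).
Therefore ans = [(1, 5, 3), (13, 15, 11)].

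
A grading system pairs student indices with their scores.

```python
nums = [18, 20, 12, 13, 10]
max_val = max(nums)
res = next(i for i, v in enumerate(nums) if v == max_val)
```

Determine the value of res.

Step 1: max([18, 20, 12, 13, 10]) = 20.
Step 2: Find first index where value == 20:
  Index 0: 18 != 20
  Index 1: 20 == 20, found!
Therefore res = 1.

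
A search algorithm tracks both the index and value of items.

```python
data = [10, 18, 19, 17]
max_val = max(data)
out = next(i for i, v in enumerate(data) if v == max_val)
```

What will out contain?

Step 1: max([10, 18, 19, 17]) = 19.
Step 2: Find first index where value == 19:
  Index 0: 10 != 19
  Index 1: 18 != 19
  Index 2: 19 == 19, found!
Therefore out = 2.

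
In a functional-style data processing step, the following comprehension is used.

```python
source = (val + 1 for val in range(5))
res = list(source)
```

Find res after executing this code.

Step 1: For each val in range(5), compute val+1:
  val=0: 0+1 = 1
  val=1: 1+1 = 2
  val=2: 2+1 = 3
  val=3: 3+1 = 4
  val=4: 4+1 = 5
Therefore res = [1, 2, 3, 4, 5].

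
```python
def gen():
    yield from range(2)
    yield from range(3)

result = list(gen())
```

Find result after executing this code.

Step 1: Trace yields in order:
  yield 0
  yield 1
  yield 0
  yield 1
  yield 2
Therefore result = [0, 1, 0, 1, 2].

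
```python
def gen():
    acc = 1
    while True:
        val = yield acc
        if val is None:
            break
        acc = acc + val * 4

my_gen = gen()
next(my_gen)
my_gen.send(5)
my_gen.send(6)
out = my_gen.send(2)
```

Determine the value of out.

Step 1: next() -> yield acc=1.
Step 2: send(5) -> val=5, acc = 1 + 5*4 = 21, yield 21.
Step 3: send(6) -> val=6, acc = 21 + 6*4 = 45, yield 45.
Step 4: send(2) -> val=2, acc = 45 + 2*4 = 53, yield 53.
Therefore out = 53.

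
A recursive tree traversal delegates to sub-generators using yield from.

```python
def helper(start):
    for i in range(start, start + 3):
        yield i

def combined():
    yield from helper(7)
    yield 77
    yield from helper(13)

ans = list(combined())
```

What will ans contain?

Step 1: combined() delegates to helper(7):
  yield 7
  yield 8
  yield 9
Step 2: yield 77
Step 3: Delegates to helper(13):
  yield 13
  yield 14
  yield 15
Therefore ans = [7, 8, 9, 77, 13, 14, 15].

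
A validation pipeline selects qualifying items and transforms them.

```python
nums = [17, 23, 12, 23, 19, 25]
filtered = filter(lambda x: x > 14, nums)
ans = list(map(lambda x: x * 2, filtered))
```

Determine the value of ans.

Step 1: Filter nums for elements > 14:
  17: kept
  23: kept
  12: removed
  23: kept
  19: kept
  25: kept
Step 2: Map x * 2 on filtered [17, 23, 23, 19, 25]:
  17 -> 34
  23 -> 46
  23 -> 46
  19 -> 38
  25 -> 50
Therefore ans = [34, 46, 46, 38, 50].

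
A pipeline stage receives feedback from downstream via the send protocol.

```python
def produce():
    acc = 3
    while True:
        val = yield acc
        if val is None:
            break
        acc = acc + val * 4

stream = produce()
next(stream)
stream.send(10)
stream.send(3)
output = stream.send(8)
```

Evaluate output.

Step 1: next() -> yield acc=3.
Step 2: send(10) -> val=10, acc = 3 + 10*4 = 43, yield 43.
Step 3: send(3) -> val=3, acc = 43 + 3*4 = 55, yield 55.
Step 4: send(8) -> val=8, acc = 55 + 8*4 = 87, yield 87.
Therefore output = 87.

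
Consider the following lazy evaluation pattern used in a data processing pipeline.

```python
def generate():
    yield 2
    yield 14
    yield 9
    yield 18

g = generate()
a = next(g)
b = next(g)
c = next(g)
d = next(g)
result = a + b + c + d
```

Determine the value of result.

Step 1: Create generator and consume all values:
  a = next(g) = 2
  b = next(g) = 14
  c = next(g) = 9
  d = next(g) = 18
Step 2: result = 2 + 14 + 9 + 18 = 43.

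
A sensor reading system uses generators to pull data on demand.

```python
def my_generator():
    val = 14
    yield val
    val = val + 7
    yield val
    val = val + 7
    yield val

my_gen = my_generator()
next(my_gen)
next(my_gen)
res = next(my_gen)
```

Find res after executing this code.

Step 1: Trace through generator execution:
  Yield 1: val starts at 14, yield 14
  Yield 2: val = 14 + 7 = 21, yield 21
  Yield 3: val = 21 + 7 = 28, yield 28
Step 2: First next() gets 14, second next() gets the second value, third next() yields 28.
Therefore res = 28.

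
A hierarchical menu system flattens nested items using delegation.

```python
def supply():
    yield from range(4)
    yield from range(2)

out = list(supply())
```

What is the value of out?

Step 1: Trace yields in order:
  yield 0
  yield 1
  yield 2
  yield 3
  yield 0
  yield 1
Therefore out = [0, 1, 2, 3, 0, 1].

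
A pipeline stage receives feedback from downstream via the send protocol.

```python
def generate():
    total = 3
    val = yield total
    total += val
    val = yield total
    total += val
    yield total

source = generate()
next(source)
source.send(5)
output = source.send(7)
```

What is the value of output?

Step 1: next() -> yield total=3.
Step 2: send(5) -> val=5, total = 3+5 = 8, yield 8.
Step 3: send(7) -> val=7, total = 8+7 = 15, yield 15.
Therefore output = 15.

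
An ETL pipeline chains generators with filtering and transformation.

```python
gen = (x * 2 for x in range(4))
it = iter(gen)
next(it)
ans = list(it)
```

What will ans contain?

Step 1: Generator produces [0, 2, 4, 6].
Step 2: next(it) consumes first element (0).
Step 3: list(it) collects remaining: [2, 4, 6].
Therefore ans = [2, 4, 6].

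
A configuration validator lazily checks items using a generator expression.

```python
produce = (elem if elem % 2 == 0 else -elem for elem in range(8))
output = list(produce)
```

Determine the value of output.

Step 1: For each elem in range(8), yield elem if even, else -elem:
  elem=0: even, yield 0
  elem=1: odd, yield -1
  elem=2: even, yield 2
  elem=3: odd, yield -3
  elem=4: even, yield 4
  elem=5: odd, yield -5
  elem=6: even, yield 6
  elem=7: odd, yield -7
Therefore output = [0, -1, 2, -3, 4, -5, 6, -7].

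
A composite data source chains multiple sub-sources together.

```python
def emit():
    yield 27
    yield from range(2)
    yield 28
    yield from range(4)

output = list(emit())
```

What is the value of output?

Step 1: Trace yields in order:
  yield 27
  yield 0
  yield 1
  yield 28
  yield 0
  yield 1
  yield 2
  yield 3
Therefore output = [27, 0, 1, 28, 0, 1, 2, 3].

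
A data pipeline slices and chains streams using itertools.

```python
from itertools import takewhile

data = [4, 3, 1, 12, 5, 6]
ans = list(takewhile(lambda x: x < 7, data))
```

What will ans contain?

Step 1: takewhile stops at first element >= 7:
  4 < 7: take
  3 < 7: take
  1 < 7: take
  12 >= 7: stop
Therefore ans = [4, 3, 1].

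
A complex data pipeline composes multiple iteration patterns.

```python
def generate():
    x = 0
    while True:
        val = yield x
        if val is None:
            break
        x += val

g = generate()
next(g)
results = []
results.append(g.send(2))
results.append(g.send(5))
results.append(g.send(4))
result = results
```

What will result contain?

Step 1: next(g) -> yield 0.
Step 2: send(2) -> x = 2, yield 2.
Step 3: send(5) -> x = 7, yield 7.
Step 4: send(4) -> x = 11, yield 11.
Therefore result = [2, 7, 11].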